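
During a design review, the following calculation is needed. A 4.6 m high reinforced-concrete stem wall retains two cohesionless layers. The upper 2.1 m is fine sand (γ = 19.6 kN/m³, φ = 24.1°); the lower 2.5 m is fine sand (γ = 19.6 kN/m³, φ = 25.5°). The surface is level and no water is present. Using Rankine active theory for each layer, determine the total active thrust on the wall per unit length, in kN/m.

K_a1 = tan²(45°−24.1°/2) = 0.4201; K_a2 = tan²(45°−25.5°/2) = 0.3981.
Layer 1: σ at base = K_a1 γ₁ h₁ = 17.29 kPa; P₁ = ½×17.29×2.1 = 18.16.
Layer 2: σ_v at top = γ₁h₁ = 41.16; σ_h top = K_a2×41.16 = 16.39; σ_h base = K_a2×(41.16+19.6×2.5) = 35.89.
P₂ = ½(16.39+35.89)×2.5 = 65.35. Total P_a = 18.16+65.35 = 83.51 kN/m.

83.5 kN/m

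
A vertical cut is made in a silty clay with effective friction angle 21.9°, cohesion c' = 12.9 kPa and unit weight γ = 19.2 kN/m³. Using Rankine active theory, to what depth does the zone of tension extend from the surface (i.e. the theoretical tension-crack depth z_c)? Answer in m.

1.99 m

K_a = tan²(45° − 21.9°/2) = 0.4567; √K_a = 0.6758.
The active pressure is zero where K_a γ z = 2c√K_a, so z_c = 2c/(γ√K_a) = 2×12.9/(19.2×0.6758) = 1.988 m.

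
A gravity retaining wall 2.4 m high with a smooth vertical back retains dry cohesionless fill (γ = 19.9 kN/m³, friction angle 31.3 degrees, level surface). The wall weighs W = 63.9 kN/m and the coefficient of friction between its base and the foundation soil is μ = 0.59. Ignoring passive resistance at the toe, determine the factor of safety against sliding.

2.08

K_a = tan²(45° − 31.3°/2) = 0.3162.
P_a = ½K_aγH² = 0.5×0.3162×19.9×2.4² = 18.12 kN/m, acting at H/3 = 0.8000 m above the base.
FS_sliding = μW / P_a = 0.59×63.9 / 18.12 = 2.080.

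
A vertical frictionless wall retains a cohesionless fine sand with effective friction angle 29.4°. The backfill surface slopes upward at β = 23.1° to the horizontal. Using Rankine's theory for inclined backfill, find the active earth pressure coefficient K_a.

K_a = cos β · (cos β − √(cos²β − cos²φ)) / (cos β + √(cos²β − cos²φ)).
cos β = 0.9198, cos φ = 0.8712, √(cos²β − cos²φ) = 0.2951.
K_a = 0.9198 × (0.9198 − 0.2951)/(0.9198 + 0.2951) = 0.4730.

0.473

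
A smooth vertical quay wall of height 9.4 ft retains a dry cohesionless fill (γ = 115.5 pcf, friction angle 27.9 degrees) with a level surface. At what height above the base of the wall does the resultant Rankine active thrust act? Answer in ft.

K_a = 0.3625.
The pressure distribution is triangular, so the resultant acts at H/3 above the base = 9.4/3 = 3.133 ft.

3.13 ft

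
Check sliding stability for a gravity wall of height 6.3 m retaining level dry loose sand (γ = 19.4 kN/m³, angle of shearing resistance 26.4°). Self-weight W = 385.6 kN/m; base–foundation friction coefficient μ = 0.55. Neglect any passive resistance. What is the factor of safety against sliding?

K_a = tan²(45° − 26.4°/2) = 0.3844.
P_a = ½K_aγH² = 0.5×0.3844×19.4×6.3² = 148.0 kN/m, acting at H/3 = 2.100 m above the base.
FS_sliding = μW / P_a = 0.55×385.6 / 148.0 = 1.433.

1.43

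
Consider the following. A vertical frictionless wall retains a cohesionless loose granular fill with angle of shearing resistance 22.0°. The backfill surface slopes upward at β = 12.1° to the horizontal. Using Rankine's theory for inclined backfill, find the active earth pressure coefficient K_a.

K_a = cos β · (cos β − √(cos²β − cos²φ)) / (cos β + √(cos²β − cos²φ)).
cos β = 0.9778, cos φ = 0.9272, √(cos²β − cos²φ) = 0.3105.
K_a = 0.9778 × (0.9778 − 0.3105)/(0.9778 + 0.3105) = 0.5065.

0.506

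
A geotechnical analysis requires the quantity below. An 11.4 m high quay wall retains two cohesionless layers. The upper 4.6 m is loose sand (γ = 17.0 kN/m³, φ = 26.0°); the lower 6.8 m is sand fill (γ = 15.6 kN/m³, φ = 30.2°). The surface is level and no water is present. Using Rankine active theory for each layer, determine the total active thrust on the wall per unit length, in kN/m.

365 kN/m

K_a1 = tan²(45°−26.0°/2) = 0.3905; K_a2 = tan²(45°−30.2°/2) = 0.3307.
Layer 1: σ at base = K_a1 γ₁ h₁ = 30.53 kPa; P₁ = ½×30.53×4.6 = 70.23.
Layer 2: σ_v at top = γ₁h₁ = 78.20; σ_h top = K_a2×78.20 = 25.86; σ_h base = K_a2×(78.20+15.6×6.8) = 60.93.
P₂ = ½(25.86+60.93)×6.8 = 295.1. Total P_a = 70.23+295.1 = 365.3 kN/m.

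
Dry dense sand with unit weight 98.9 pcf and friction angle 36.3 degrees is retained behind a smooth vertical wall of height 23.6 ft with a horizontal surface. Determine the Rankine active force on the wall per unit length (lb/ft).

7060 lb/ft

K_a = tan²(45° − φ/2) = 0.2563.
P_a = ½ K_a γ H² = 0.5 × 0.2563 × 98.9 × 23.6² = 7058 lb/ft.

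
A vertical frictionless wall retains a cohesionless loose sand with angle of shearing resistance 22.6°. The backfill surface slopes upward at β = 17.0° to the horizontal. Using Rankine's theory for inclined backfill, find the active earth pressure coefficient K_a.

0.561

K_a = cos β · (cos β − √(cos²β − cos²φ)) / (cos β + √(cos²β − cos²φ)).
cos β = 0.9563, cos φ = 0.9232, √(cos²β − cos²φ) = 0.2494.
K_a = 0.9563 × (0.9563 − 0.2494)/(0.9563 + 0.2494) = 0.5607.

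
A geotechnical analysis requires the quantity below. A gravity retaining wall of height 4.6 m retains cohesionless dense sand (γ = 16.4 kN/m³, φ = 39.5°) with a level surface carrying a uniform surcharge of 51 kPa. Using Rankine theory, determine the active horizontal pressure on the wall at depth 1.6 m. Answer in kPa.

K_a = (1 − sin φ)/(1 + sin φ) = 0.2224.
σ_v = γz + q = 16.4 × 1.6 + 51 = 77.24 kPa.
σ_h = K_a σ_v = 0.2224 × 77.24 = 17.18 kPa.

17.2 kPa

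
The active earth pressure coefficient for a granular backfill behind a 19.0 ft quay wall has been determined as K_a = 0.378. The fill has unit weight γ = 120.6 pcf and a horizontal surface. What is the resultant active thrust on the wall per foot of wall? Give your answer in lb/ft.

8230 lb/ft

P = ½ K_a γ H² = 0.5 × 0.378 × 120.6 × 19.0² = 8228 lb/ft.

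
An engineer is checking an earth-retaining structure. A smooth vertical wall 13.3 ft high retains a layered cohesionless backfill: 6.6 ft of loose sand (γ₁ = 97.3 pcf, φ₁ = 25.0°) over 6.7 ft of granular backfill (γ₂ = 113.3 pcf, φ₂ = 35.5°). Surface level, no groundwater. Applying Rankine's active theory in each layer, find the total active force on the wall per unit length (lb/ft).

K_a1 = tan²(45°−25.0°/2) = 0.4059; K_a2 = tan²(45°−35.5°/2) = 0.2653.
Layer 1: σ at base = K_a1 γ₁ h₁ = 260.6 psf; P₁ = ½×260.6×6.6 = 860.1.
Layer 2: σ_v at top = γ₁h₁ = 642.2; σ_h top = K_a2×642.2 = 170.3; σ_h base = K_a2×(642.2+113.3×6.7) = 371.7.
P₂ = ½(170.3+371.7)×6.7 = 1816. Total P_a = 860.1+1816 = 2676 lb/ft.

2680 lb/ft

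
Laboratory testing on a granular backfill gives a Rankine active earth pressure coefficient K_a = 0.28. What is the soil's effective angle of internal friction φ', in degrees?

34.2°

K_a = tan²(45° − φ/2) ⇒ 45° − φ/2 = arctan(√0.28) = 27.89°.
φ = 2(45° − 27.89°) = 34.23°.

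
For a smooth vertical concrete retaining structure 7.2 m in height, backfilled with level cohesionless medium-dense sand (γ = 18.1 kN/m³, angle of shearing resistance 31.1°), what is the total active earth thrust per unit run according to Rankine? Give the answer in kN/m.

150 kN/m

K_a = tan²(45° − φ/2) = 0.3188.
P_a = ½ K_a γ H² = 0.5 × 0.3188 × 18.1 × 7.2² = 149.6 kN/m.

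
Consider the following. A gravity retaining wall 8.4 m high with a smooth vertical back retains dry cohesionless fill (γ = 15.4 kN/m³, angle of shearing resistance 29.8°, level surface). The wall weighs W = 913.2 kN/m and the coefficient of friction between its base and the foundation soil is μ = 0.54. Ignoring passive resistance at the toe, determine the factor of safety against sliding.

K_a = tan²(45° − 29.8°/2) = 0.3360.
P_a = ½K_aγH² = 0.5×0.3360×15.4×8.4² = 182.6 kN/m, acting at H/3 = 2.800 m above the base.
FS_sliding = μW / P_a = 0.54×913.2 / 182.6 = 2.701.

2.70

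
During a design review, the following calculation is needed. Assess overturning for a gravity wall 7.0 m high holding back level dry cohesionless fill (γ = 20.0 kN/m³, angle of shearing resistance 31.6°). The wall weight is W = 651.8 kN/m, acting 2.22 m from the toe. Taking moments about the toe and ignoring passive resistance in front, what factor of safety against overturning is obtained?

K_a = tan²(45° − 31.6°/2) = 0.3123.
P_a = ½K_aγH² = 0.5×0.3123×20.0×7.0² = 153.1 kN/m, acting at H/3 = 2.333 m above the base.
Overturning moment M_o = P_a × H/3 = 153.1 × 2.333 = 357.1.
Resisting moment M_r = W × 2.22 = 651.8 × 2.22 = 1447.
FS_overturning = M_r/M_o = 1447/357.1 = 4.052.

4.05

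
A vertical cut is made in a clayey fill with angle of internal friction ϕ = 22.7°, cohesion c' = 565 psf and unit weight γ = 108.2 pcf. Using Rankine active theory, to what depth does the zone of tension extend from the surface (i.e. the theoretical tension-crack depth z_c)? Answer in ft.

15.7 ft

K_a = tan²(45° − 22.7°/2) = 0.4431; √K_a = 0.6657.
The active pressure is zero where K_a γ z = 2c√K_a, so z_c = 2c/(γ√K_a) = 2×565/(108.2×0.6657) = 15.69 ft.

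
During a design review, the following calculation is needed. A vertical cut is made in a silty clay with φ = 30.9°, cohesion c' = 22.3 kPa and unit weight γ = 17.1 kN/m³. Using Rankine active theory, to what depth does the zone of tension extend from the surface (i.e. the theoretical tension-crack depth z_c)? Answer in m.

4.60 m

K_a = tan²(45° − 30.9°/2) = 0.3214; √K_a = 0.5669.
The active pressure is zero where K_a γ z = 2c√K_a, so z_c = 2c/(γ√K_a) = 2×22.3/(17.1×0.5669) = 4.601 m.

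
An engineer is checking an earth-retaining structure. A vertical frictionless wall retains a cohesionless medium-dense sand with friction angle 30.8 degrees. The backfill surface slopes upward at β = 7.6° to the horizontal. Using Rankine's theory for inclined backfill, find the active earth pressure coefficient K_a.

K_a = cos β · (cos β − √(cos²β − cos²φ)) / (cos β + √(cos²β − cos²φ)).
cos β = 0.9912, cos φ = 0.8590, √(cos²β − cos²φ) = 0.4947.
K_a = 0.9912 × (0.9912 − 0.4947)/(0.9912 + 0.4947) = 0.3312.

0.331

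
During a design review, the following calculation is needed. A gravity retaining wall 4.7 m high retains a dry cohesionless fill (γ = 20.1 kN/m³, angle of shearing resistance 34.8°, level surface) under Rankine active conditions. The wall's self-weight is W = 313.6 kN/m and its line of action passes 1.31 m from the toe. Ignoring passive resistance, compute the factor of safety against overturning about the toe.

K_a = tan²(45° − 34.8°/2) = 0.2733.
P_a = ½K_aγH² = 0.5×0.2733×20.1×4.7² = 60.68 kN/m, acting at H/3 = 1.567 m above the base.
Overturning moment M_o = P_a × H/3 = 60.68 × 1.567 = 95.06.
Resisting moment M_r = W × 1.31 = 313.6 × 1.31 = 410.8.
FS_overturning = M_r/M_o = 410.8/95.06 = 4.322.

4.32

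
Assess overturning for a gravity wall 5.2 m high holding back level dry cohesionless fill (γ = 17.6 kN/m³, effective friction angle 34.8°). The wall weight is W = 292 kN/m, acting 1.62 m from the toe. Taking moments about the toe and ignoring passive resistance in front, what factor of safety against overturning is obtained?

4.20

K_a = tan²(45° − 34.8°/2) = 0.2733.
P_a = ½K_aγH² = 0.5×0.2733×17.6×5.2² = 65.03 kN/m, acting at H/3 = 1.733 m above the base.
Overturning moment M_o = P_a × H/3 = 65.03 × 1.733 = 112.7.
Resisting moment M_r = W × 1.62 = 292 × 1.62 = 473.0.
FS_overturning = M_r/M_o = 473.0/112.7 = 4.196.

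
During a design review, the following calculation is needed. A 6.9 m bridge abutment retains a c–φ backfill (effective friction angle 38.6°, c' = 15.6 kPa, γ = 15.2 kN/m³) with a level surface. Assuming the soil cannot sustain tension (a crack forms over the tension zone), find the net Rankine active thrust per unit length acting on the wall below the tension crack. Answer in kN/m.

12.2 kN/m

K_a = 0.2316; √K_a = 0.4813.
Tension-crack depth z_c = 2c/(γ√K_a) = 2×15.6/(15.2×0.4813) = 4.265 m.
σ_a at base = K_a γ H − 2c√K_a = 0.2316×15.2×6.9 − 2×15.6×0.4813 = 9.277 kPa.
P_a = ½ × 9.277 × (H − z_c) = 0.5×9.277×2.635 = 12.22 kN/m.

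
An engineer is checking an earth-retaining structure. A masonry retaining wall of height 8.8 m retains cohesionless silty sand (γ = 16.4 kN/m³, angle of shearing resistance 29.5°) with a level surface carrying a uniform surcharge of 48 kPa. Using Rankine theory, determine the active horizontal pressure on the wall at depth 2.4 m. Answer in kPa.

K_a = (1 − sin φ)/(1 + sin φ) = 0.3401.
σ_v = γz + q = 16.4 × 2.4 + 48 = 87.36 kPa.
σ_h = K_a σ_v = 0.3401 × 87.36 = 29.71 kPa.

29.7 kPa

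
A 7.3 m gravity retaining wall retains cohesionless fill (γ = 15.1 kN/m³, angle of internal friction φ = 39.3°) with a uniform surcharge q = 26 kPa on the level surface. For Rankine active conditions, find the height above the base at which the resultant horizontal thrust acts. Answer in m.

K_a = 0.2245.
Triangular part P₁ = ½K_aγH² = 90.31 at H/3 = 2.433 m; rectangular part P₂ = K_a q H = 42.60 at H/2 = 3.650 m.
ȳ = (P₁·2.433 + P₂·3.650)/(P₁+P₂) = 2.823 m.

2.82 m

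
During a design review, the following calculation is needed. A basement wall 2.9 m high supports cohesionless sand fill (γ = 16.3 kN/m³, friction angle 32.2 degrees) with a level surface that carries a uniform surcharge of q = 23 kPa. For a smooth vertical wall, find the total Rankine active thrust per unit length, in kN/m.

K_a = tan²(45° − φ/2) = 0.3047.
Soil triangle: ½ K_a γ H² = 0.5×0.3047×16.3×2.9² = 20.89 kN/m.
Surcharge rectangle: K_a q H = 0.3047×23×2.9 = 20.33 kN/m.
Total = 20.89 + 20.33 = 41.21 kN/m.

41.2 kN/m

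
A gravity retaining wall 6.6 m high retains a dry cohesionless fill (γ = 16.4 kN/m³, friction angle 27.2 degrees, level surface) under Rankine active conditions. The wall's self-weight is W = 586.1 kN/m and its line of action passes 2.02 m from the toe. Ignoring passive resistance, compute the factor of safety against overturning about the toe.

4.04

K_a = tan²(45° − 27.2°/2) = 0.3726.
P_a = ½K_aγH² = 0.5×0.3726×16.4×6.6² = 133.1 kN/m, acting at H/3 = 2.200 m above the base.
Overturning moment M_o = P_a × H/3 = 133.1 × 2.200 = 292.8.
Resisting moment M_r = W × 2.02 = 586.1 × 2.02 = 1184.
FS_overturning = M_r/M_o = 1184/292.8 = 4.044.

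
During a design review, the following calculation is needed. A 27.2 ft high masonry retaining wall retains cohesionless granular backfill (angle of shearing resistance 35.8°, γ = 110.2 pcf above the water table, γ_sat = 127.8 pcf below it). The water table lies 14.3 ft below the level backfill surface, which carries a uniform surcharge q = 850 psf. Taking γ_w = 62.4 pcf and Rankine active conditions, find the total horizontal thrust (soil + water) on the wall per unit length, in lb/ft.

20900 lb/ft

K_a = tan²(45° − φ/2) = 0.2619.
γ' = 127.8 − 62.4 = 65.40 pcf. h₂ = H − d_w = 12.9 ft.
σ'_h: at surface K_a·q = 222.6; at WT K_a(q+γd_w) = 635.2; at base K_a(q+γd_w+γ'h₂) = 856.2 psf.
P₁ = ½(222.6+635.2)×14.3 = 6133; P₂ = ½(635.2+856.2)×12.9 = 9620; P_w = ½γ_w h₂² = 5192.
Total = 6133+9620+5192 = 20950 lb/ft.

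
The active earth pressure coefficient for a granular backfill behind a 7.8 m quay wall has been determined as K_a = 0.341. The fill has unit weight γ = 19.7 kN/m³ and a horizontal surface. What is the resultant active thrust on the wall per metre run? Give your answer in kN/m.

204 kN/m

P = ½ K_a γ H² = 0.5 × 0.341 × 19.7 × 7.8² = 204.4 kN/m.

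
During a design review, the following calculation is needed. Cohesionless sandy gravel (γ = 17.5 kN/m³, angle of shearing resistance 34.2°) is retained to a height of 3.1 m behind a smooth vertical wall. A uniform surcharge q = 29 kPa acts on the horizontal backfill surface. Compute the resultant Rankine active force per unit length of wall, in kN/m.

48.8 kN/m

K_a = tan²(45° − φ/2) = 0.2803.
Soil triangle: ½ K_a γ H² = 0.5×0.2803×17.5×3.1² = 23.57 kN/m.
Surcharge rectangle: K_a q H = 0.2803×29×3.1 = 25.20 kN/m.
Total = 23.57 + 25.20 = 48.78 kN/m.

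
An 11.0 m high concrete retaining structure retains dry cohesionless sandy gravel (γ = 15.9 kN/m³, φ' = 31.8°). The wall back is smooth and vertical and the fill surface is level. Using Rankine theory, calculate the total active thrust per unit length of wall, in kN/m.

K_a = tan²(45° − φ/2) = 0.3098.
P_a = ½ K_a γ H² = 0.5 × 0.3098 × 15.9 × 11.0² = 298.0 kN/m.

298 kN/m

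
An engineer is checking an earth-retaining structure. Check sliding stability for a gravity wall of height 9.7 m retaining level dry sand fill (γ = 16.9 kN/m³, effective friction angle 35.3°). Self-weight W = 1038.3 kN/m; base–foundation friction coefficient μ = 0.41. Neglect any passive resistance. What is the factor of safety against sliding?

2.00

K_a = tan²(45° − 35.3°/2) = 0.2675.
P_a = ½K_aγH² = 0.5×0.2675×16.9×9.7² = 212.7 kN/m, acting at H/3 = 3.233 m above the base.
FS_sliding = μW / P_a = 0.41×1038.3 / 212.7 = 2.001.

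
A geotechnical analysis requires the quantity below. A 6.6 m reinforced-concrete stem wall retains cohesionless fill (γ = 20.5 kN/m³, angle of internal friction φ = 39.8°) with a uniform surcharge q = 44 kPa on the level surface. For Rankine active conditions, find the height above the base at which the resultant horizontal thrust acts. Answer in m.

2.63 m

K_a = 0.2194.
Triangular part P₁ = ½K_aγH² = 97.97 at H/3 = 2.200 m; rectangular part P₂ = K_a q H = 63.72 at H/2 = 3.300 m.
ȳ = (P₁·2.200 + P₂·3.300)/(P₁+P₂) = 2.633 m.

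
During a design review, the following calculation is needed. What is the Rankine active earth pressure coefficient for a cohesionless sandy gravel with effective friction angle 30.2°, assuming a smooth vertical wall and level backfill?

0.331

K_a = tan²(45° − φ/2) = tan²(29.90°) = 0.3307.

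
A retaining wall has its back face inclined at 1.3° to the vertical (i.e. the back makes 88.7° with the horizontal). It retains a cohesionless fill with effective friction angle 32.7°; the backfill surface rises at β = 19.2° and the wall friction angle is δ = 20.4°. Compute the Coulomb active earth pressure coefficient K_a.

K_a = sin²(α+φ) / [sin²α · sin(α−δ) · (1 + √{sin(φ+δ)sin(φ−β) / (sin(α−δ)sin(α+β))})²].
With α = 88.7°, φ = 32.7°, δ = 20.4°, β = 19.2°: K_a = 0.3683.

0.368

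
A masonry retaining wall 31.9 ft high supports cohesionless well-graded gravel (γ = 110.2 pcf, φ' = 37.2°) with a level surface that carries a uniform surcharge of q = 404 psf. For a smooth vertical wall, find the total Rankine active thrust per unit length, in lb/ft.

17000 lb/ft

K_a = tan²(45° − φ/2) = 0.2464.
Soil triangle: ½ K_a γ H² = 0.5×0.2464×110.2×31.9² = 13820 lb/ft.
Surcharge rectangle: K_a q H = 0.2464×404×31.9 = 3176 lb/ft.
Total = 13820 + 3176 = 16990 lb/ft.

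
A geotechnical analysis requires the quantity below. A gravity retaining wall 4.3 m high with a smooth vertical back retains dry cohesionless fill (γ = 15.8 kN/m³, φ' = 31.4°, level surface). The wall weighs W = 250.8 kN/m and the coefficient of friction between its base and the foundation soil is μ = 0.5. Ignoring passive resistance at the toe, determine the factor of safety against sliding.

2.73

K_a = tan²(45° − 31.4°/2) = 0.3149.
P_a = ½K_aγH² = 0.5×0.3149×15.8×4.3² = 46.00 kN/m, acting at H/3 = 1.433 m above the base.
FS_sliding = μW / P_a = 0.5×250.8 / 46.00 = 2.726.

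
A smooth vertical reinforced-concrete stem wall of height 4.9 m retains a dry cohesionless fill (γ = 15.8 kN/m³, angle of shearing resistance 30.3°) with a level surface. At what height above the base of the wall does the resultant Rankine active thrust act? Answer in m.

K_a = 0.3293.
The pressure distribution is triangular, so the resultant acts at H/3 above the base = 4.9/3 = 1.633 m.

1.63 m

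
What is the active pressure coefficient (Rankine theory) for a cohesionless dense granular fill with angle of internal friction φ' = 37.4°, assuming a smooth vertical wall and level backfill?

0.244

K_a = tan²(45° − φ/2) = tan²(26.30°) = 0.2443.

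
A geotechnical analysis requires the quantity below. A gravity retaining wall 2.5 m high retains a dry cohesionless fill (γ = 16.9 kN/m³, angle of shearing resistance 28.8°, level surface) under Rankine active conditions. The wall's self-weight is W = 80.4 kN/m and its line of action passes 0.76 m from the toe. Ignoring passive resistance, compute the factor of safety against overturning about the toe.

K_a = tan²(45° − 28.8°/2) = 0.3498.
P_a = ½K_aγH² = 0.5×0.3498×16.9×2.5² = 18.47 kN/m, acting at H/3 = 0.8333 m above the base.
Overturning moment M_o = P_a × H/3 = 18.47 × 0.8333 = 15.39.
Resisting moment M_r = W × 0.76 = 80.4 × 0.76 = 61.10.
FS_overturning = M_r/M_o = 61.10/15.39 = 3.970.

3.97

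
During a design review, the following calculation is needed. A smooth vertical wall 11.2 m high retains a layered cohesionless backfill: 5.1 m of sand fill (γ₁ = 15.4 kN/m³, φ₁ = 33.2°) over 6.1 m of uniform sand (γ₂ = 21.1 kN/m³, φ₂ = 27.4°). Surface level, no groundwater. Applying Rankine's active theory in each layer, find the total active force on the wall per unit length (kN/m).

K_a1 = tan²(45°−33.2°/2) = 0.2924; K_a2 = tan²(45°−27.4°/2) = 0.3697.
Layer 1: σ at base = K_a1 γ₁ h₁ = 22.96 kPa; P₁ = ½×22.96×5.1 = 58.55.
Layer 2: σ_v at top = γ₁h₁ = 78.54; σ_h top = K_a2×78.54 = 29.03; σ_h base = K_a2×(78.54+21.1×6.1) = 76.62.
P₂ = ½(29.03+76.62)×6.1 = 322.2. Total P_a = 58.55+322.2 = 380.8 kN/m.

381 kN/m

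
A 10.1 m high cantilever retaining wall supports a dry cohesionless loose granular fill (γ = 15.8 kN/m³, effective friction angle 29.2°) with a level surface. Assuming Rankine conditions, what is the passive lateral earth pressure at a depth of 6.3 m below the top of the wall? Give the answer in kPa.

289 kPa

K_p = (1 + sin φ)/(1 − sin φ) = 2.905.
σ_h = K_p γ z = 2.905 × 15.8 × 6.3 = 289.2 kPa.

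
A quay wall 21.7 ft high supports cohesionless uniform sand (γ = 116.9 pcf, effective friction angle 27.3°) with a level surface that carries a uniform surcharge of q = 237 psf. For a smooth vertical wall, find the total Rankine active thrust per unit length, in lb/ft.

12100 lb/ft

K_a = tan²(45° − φ/2) = 0.3711.
Soil triangle: ½ K_a γ H² = 0.5×0.3711×116.9×21.7² = 10210 lb/ft.
Surcharge rectangle: K_a q H = 0.3711×237×21.7 = 1909 lb/ft.
Total = 10210 + 1909 = 12120 lb/ft.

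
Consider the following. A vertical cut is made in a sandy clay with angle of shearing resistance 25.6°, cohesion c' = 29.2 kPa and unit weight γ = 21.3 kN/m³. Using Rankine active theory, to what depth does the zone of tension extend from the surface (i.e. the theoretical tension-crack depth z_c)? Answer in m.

4.35 m

K_a = tan²(45° − 25.6°/2) = 0.3966; √K_a = 0.6297.
The active pressure is zero where K_a γ z = 2c√K_a, so z_c = 2c/(γ√K_a) = 2×29.2/(21.3×0.6297) = 4.354 m.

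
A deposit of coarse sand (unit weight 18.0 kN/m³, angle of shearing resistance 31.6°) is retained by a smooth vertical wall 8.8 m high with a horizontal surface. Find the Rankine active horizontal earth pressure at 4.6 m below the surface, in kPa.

K_a = (1 − sin φ)/(1 + sin φ) = 0.3123.
σ_h = K_a γ z = 0.3123 × 18.0 × 4.6 = 25.86 kPa.

25.9 kPa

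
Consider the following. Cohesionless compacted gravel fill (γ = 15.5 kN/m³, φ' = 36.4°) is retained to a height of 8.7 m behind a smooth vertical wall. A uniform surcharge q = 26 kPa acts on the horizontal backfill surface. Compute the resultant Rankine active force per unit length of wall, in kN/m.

K_a = tan²(45° − φ/2) = 0.2552.
Soil triangle: ½ K_a γ H² = 0.5×0.2552×15.5×8.7² = 149.7 kN/m.
Surcharge rectangle: K_a q H = 0.2552×26×8.7 = 57.72 kN/m.
Total = 149.7 + 57.72 = 207.4 kN/m.

207 kN/m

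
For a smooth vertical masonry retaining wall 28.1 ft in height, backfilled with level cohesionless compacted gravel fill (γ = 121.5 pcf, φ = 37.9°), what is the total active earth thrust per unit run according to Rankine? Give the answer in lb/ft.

K_a = tan²(45° − φ/2) = 0.2389.
P_a = ½ K_a γ H² = 0.5 × 0.2389 × 121.5 × 28.1² = 11460 lb/ft.

11500 lb/ft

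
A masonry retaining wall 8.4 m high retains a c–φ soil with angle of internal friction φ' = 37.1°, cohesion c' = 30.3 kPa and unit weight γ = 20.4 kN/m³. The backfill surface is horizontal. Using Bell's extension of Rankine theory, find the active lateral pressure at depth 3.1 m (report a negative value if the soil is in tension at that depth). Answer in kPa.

K_a = (1 − sin φ)/(1 + sin φ) = 0.2475.
σ_a = K_a γ z − 2c√K_a = 0.2475×20.4×3.1 − 2×30.3×0.4975 = -14.50 kPa.

-14.5 kPa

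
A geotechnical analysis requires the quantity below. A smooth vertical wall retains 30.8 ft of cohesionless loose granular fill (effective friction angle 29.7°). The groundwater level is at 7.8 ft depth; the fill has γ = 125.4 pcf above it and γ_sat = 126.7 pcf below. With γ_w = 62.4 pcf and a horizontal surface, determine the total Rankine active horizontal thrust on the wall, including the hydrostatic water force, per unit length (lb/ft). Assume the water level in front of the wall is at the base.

31100 lb/ft

K_a = tan²(45° − φ/2) = 0.3374.
γ' = 126.7 − 62.4 = 64.30 pcf. Depth below WT = 23.0 ft.
σ'_h at WT = K_a γ d_w = 330.0 psf; at base = 330.0 + K_a γ' × 23.0 = 829.0 psf.
P₁ (0–7.8 ft) = ½×330.0×7.8 = 1287. P₂ (7.8–30.8 ft) = ½(330.0+829.0)×23.0 = 13330.
P_w = ½ γ_w h₂² = 0.5×62.4×23.0² = 16500. Total = 1287+13330+16500 = 31120 lb/ft.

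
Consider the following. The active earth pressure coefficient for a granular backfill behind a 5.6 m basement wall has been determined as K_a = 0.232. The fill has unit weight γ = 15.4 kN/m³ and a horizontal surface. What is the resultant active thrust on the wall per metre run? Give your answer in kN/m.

56.0 kN/m

P = ½ K_a γ H² = 0.5 × 0.232 × 15.4 × 5.6² = 56.02 kN/m.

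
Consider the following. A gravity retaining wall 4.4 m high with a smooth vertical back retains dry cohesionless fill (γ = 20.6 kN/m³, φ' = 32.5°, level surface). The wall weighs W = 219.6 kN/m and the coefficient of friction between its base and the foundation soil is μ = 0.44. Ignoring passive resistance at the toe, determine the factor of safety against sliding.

K_a = tan²(45° − 32.5°/2) = 0.3010.
P_a = ½K_aγH² = 0.5×0.3010×20.6×4.4² = 60.02 kN/m, acting at H/3 = 1.467 m above the base.
FS_sliding = μW / P_a = 0.44×219.6 / 60.02 = 1.610.

1.61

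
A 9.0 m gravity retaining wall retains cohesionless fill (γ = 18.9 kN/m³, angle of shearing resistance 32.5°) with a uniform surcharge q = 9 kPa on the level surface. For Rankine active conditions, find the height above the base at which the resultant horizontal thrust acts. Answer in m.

3.14 m

K_a = 0.3010.
Triangular part P₁ = ½K_aγH² = 230.4 at H/3 = 3.000 m; rectangular part P₂ = K_a q H = 24.38 at H/2 = 4.500 m.
ȳ = (P₁·3.000 + P₂·4.500)/(P₁+P₂) = 3.144 m.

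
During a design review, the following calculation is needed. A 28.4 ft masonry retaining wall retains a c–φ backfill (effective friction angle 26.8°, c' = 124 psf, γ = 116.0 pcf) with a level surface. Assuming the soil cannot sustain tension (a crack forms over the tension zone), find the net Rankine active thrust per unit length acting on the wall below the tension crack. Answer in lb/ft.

K_a = 0.3785; √K_a = 0.6152.
Tension-crack depth z_c = 2c/(γ√K_a) = 2×124/(116.0×0.6152) = 3.475 ft.
σ_a at base = K_a γ H − 2c√K_a = 0.3785×116.0×28.4 − 2×124×0.6152 = 1094 psf.
P_a = ½ × 1094 × (H − z_c) = 0.5×1094×24.92 = 13640 lb/ft.

13600 lb/ft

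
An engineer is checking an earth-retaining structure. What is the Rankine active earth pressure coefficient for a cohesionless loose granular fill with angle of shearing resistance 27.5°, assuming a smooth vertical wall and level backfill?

K_a = (1 − sin φ)/(1 + sin φ) = (1 − sin 27.5°)/(1 + sin 27.5°) = 0.3682.

0.368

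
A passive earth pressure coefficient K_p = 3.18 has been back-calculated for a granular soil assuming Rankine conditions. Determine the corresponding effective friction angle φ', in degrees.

31.4°

K_p = (1+sin φ)/(1−sin φ) ⇒ sin φ = (K_p − 1)/(K_p + 1) = 0.5215.
φ = arcsin(0.5215) = 31.44°.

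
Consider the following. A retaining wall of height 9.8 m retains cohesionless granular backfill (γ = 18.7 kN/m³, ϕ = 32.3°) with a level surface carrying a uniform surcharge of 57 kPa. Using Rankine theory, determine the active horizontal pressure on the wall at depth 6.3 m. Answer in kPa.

53.1 kPa

K_a = (1 − sin φ)/(1 + sin φ) = 0.3035.
σ_v = γz + q = 18.7 × 6.3 + 57 = 174.8 kPa.
σ_h = K_a σ_v = 0.3035 × 174.8 = 53.05 kPa.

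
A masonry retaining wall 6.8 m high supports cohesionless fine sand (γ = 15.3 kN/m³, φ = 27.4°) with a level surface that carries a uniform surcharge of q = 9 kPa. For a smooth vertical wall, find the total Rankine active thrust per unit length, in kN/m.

K_a = tan²(45° − φ/2) = 0.3697.
Soil triangle: ½ K_a γ H² = 0.5×0.3697×15.3×6.8² = 130.8 kN/m.
Surcharge rectangle: K_a q H = 0.3697×9×6.8 = 22.62 kN/m.
Total = 130.8 + 22.62 = 153.4 kN/m.

153 kN/m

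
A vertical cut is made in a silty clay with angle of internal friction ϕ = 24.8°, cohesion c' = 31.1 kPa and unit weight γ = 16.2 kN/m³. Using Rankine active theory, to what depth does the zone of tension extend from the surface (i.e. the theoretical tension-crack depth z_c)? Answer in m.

6.00 m

K_a = tan²(45° − 24.8°/2) = 0.4090; √K_a = 0.6395.
The active pressure is zero where K_a γ z = 2c√K_a, so z_c = 2c/(γ√K_a) = 2×31.1/(16.2×0.6395) = 6.004 m.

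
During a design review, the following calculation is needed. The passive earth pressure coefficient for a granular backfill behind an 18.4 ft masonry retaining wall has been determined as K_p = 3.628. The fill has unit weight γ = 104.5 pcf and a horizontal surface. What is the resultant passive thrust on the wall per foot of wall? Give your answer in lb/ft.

64200 lb/ft

P = ½ K_p γ H² = 0.5 × 3.628 × 104.5 × 18.4² = 64180 lb/ft.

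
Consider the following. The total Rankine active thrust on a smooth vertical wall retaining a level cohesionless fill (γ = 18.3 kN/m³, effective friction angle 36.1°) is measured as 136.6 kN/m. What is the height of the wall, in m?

7.60 m

K_a = 0.2585. P_a = ½ K_a γ H² ⇒ H = √(2P_a/(K_a γ)).
H = √(2×136.6/(0.2585×18.3)) = 7.600 m.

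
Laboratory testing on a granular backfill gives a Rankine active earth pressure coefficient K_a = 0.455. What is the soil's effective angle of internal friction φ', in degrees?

K_a = tan²(45° − φ/2) ⇒ 45° − φ/2 = arctan(√0.455) = 34.00°.
φ = 2(45° − 34.00°) = 22.00°.

22.0°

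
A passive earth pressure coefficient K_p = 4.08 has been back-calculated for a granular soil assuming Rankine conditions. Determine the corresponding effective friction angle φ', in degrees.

K_p = (1+sin φ)/(1−sin φ) ⇒ sin φ = (K_p − 1)/(K_p + 1) = 0.6063.
φ = arcsin(0.6063) = 37.32°.

37.3°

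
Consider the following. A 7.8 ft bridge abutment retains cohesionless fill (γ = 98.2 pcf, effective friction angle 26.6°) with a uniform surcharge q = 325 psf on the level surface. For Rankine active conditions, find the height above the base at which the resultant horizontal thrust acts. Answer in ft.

K_a = 0.3814.
Triangular part P₁ = ½K_aγH² = 1139 at H/3 = 2.600 ft; rectangular part P₂ = K_a q H = 967.0 at H/2 = 3.900 ft.
ȳ = (P₁·2.600 + P₂·3.900)/(P₁+P₂) = 3.197 ft.

3.20 ft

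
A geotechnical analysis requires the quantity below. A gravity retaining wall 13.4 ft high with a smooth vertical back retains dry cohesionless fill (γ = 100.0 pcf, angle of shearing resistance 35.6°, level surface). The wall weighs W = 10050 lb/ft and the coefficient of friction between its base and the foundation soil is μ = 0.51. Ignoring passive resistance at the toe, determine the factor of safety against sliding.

2.16

K_a = tan²(45° − 35.6°/2) = 0.2641.
P_a = ½K_aγH² = 0.5×0.2641×100.0×13.4² = 2371 lb/ft, acting at H/3 = 4.467 ft above the base.
FS_sliding = μW / P_a = 0.51×10050 / 2371 = 2.161.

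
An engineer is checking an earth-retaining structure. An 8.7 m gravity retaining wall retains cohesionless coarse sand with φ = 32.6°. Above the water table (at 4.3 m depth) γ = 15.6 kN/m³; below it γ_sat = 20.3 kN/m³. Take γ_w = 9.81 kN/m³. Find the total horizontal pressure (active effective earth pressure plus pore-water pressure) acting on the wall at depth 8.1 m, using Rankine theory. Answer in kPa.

69.3 kPa

K_a = (1 − sin φ)/(1 + sin φ) = 0.2997.
γ' = 20.3 − 9.81 = 10.49 kN/m³.
Effective vertical stress at 8.1 m: σ'_v = 15.6×4.3 + 10.49×3.80 = 106.9 kPa.
σ'_h = K_a σ'_v = 0.2997 × 106.9 = 32.05 kPa; u = γ_w × 3.80 = 37.28 kPa.
Total σ_h = 32.05 + 37.28 = 69.33 kPa.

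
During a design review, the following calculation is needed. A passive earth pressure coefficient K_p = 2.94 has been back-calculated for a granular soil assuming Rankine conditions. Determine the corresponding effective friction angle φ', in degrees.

K_p = (1+sin φ)/(1−sin φ) ⇒ sin φ = (K_p − 1)/(K_p + 1) = 0.4924.
φ = arcsin(0.4924) = 29.50°.

29.5°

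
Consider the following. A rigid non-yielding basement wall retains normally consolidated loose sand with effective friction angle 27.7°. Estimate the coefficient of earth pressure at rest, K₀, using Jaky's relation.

0.535

K₀ = 1 − sin φ' = 1 − sin 27.7° = 0.5352.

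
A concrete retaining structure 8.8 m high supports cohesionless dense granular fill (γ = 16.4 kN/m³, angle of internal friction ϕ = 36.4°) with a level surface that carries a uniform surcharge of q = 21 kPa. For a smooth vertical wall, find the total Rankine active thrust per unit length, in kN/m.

K_a = tan²(45° − φ/2) = 0.2552.
Soil triangle: ½ K_a γ H² = 0.5×0.2552×16.4×8.8² = 162.0 kN/m.
Surcharge rectangle: K_a q H = 0.2552×21×8.8 = 47.15 kN/m.
Total = 162.0 + 47.15 = 209.2 kN/m.

209 kN/m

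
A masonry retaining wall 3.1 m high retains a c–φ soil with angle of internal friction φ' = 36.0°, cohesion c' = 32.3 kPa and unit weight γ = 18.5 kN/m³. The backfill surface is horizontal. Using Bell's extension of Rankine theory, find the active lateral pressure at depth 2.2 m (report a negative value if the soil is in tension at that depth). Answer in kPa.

-22.3 kPa

K_a = (1 − sin φ)/(1 + sin φ) = 0.2596.
σ_a = K_a γ z − 2c√K_a = 0.2596×18.5×2.2 − 2×32.3×0.5095 = -22.35 kPa.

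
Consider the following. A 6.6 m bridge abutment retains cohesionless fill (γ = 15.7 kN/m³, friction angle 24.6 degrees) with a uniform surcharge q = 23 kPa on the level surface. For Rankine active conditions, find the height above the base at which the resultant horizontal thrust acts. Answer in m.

K_a = 0.4121.
Triangular part P₁ = ½K_aγH² = 140.9 at H/3 = 2.200 m; rectangular part P₂ = K_a q H = 62.56 at H/2 = 3.300 m.
ȳ = (P₁·2.200 + P₂·3.300)/(P₁+P₂) = 2.538 m.

2.54 m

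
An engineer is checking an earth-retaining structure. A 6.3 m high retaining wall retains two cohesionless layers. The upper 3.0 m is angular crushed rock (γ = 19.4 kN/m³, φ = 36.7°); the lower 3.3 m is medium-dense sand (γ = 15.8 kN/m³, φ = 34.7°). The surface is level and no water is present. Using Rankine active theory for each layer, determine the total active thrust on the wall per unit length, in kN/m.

98.3 kN/m

K_a1 = tan²(45°−36.7°/2) = 0.2519; K_a2 = tan²(45°−34.7°/2) = 0.2745.
Layer 1: σ at base = K_a1 γ₁ h₁ = 14.66 kPa; P₁ = ½×14.66×3.0 = 21.99.
Layer 2: σ_v at top = γ₁h₁ = 58.20; σ_h top = K_a2×58.20 = 15.97; σ_h base = K_a2×(58.20+15.8×3.3) = 30.29.
P₂ = ½(15.97+30.29)×3.3 = 76.33. Total P_a = 21.99+76.33 = 98.31 kN/m.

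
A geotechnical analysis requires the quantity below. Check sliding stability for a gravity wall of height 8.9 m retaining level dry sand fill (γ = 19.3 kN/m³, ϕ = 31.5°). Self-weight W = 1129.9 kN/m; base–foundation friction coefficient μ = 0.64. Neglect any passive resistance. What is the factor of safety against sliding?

K_a = tan²(45° − 31.5°/2) = 0.3136.
P_a = ½K_aγH² = 0.5×0.3136×19.3×8.9² = 239.7 kN/m, acting at H/3 = 2.967 m above the base.
FS_sliding = μW / P_a = 0.64×1129.9 / 239.7 = 3.016.

3.02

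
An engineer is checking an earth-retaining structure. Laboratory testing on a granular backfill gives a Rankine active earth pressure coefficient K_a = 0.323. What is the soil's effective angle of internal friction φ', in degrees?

30.8°

K_a = tan²(45° − φ/2) ⇒ 45° − φ/2 = arctan(√0.323) = 29.61°.
φ = 2(45° − 29.61°) = 30.78°.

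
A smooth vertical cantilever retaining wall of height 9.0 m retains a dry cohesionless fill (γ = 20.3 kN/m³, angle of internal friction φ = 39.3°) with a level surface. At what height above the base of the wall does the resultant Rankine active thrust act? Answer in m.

K_a = 0.2245.
The pressure distribution is triangular, so the resultant acts at H/3 above the base = 9.0/3 = 3.000 m.

3.00 m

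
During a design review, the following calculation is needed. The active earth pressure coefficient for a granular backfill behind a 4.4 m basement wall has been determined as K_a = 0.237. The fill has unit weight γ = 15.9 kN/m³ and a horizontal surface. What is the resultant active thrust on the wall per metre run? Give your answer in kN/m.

P = ½ K_a γ H² = 0.5 × 0.237 × 15.9 × 4.4² = 36.48 kN/m.

36.5 kN/m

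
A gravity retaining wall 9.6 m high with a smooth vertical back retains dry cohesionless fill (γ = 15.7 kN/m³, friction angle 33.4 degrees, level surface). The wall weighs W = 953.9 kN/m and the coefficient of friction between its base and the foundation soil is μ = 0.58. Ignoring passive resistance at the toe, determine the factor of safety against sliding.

K_a = tan²(45° − 33.4°/2) = 0.2899.
P_a = ½K_aγH² = 0.5×0.2899×15.7×9.6² = 209.7 kN/m, acting at H/3 = 3.200 m above the base.
FS_sliding = μW / P_a = 0.58×953.9 / 209.7 = 2.638.

2.64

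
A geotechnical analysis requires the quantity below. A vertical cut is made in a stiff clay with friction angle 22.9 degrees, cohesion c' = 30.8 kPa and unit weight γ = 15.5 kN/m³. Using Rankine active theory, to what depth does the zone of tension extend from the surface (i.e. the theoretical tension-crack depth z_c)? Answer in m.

5.99 m

K_a = tan²(45° − 22.9°/2) = 0.4398; √K_a = 0.6631.
The active pressure is zero where K_a γ z = 2c√K_a, so z_c = 2c/(γ√K_a) = 2×30.8/(15.5×0.6631) = 5.993 m.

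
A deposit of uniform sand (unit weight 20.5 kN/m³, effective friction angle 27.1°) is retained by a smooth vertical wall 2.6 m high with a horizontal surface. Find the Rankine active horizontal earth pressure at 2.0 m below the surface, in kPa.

K_a = (1 − sin φ)/(1 + sin φ) = 0.3741.
σ_h = K_a γ z = 0.3741 × 20.5 × 2.0 = 15.34 kPa.

15.3 kPa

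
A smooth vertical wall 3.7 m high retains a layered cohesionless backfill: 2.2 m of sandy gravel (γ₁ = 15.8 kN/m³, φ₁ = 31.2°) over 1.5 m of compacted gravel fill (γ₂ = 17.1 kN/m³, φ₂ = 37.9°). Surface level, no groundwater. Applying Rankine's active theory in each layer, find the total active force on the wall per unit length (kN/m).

29.2 kN/m

K_a1 = tan²(45°−31.2°/2) = 0.3175; K_a2 = tan²(45°−37.9°/2) = 0.2389.
Layer 1: σ at base = K_a1 γ₁ h₁ = 11.04 kPa; P₁ = ½×11.04×2.2 = 12.14.
Layer 2: σ_v at top = γ₁h₁ = 34.76; σ_h top = K_a2×34.76 = 8.306; σ_h base = K_a2×(34.76+17.1×1.5) = 14.43.
P₂ = ½(8.306+14.43)×1.5 = 17.05. Total P_a = 12.14+17.05 = 29.19 kN/m.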